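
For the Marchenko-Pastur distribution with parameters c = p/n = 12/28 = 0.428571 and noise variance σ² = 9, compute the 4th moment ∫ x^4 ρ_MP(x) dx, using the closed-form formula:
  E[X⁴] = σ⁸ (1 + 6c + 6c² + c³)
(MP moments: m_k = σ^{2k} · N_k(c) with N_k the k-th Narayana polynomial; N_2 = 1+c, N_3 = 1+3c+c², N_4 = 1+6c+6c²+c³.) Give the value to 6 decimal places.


E[X⁴] = σ⁸ (1 + 6c + 6c² + c³) (fourth MP moment). With σ² = 9 (so σ⁸ = 6561) and c = 12/28 = 0.428571: E[X⁴] = 6561 · (1 + 6·0.428571 + 6·(0.428571)² + (0.428571)³) = 6561 · 4.752187.

So E[X^4] = 31179.096210.


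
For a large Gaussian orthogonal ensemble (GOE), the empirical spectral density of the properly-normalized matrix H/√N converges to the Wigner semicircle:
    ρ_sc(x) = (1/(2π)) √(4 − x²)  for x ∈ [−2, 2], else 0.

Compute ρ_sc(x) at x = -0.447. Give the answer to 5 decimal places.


ρ_sc(x) = (1/(2π)) √(4 − x²). With x = -0.447:
  4 − x² = 4 − (-0.447)² = 4 − 0.199809 = 3.800191.
  √(4 − x²) = 1.949408.
  1/(2π) = 0.159155.
  ρ_sc(-0.447) = 0.159155 · 1.949408 = 0.310258.

Rounded to 5 decimal places: ρ_sc(-0.447) ≈ 0.31026.


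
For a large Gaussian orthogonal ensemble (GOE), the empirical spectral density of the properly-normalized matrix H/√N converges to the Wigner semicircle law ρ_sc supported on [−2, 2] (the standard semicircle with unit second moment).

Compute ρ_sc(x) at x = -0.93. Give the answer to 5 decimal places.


ρ_sc(x) = (1/(2π)) √(4 − x²). With x = -0.93:
  4 − x² = 4 − (-0.93)² = 4 − 0.864900 = 3.135100.
  √(4 − x²) = 1.770621.
  1/(2π) = 0.159155.
  ρ_sc(-0.93) = 0.159155 · 1.770621 = 0.281803.

Rounded to 5 decimal places: ρ_sc(-0.93) ≈ 0.28180.


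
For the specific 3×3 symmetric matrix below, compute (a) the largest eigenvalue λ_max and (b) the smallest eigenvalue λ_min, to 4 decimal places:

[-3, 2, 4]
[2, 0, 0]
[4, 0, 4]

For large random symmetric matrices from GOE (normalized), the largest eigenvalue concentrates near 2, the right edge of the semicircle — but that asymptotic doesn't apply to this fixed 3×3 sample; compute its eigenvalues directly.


Since M is real symmetric, all three eigenvalues are real; they are the roots of det(λI − M) = λ³ − (tr M) λ² + s λ − det M, where s is the sum of the principal 2×2 minors.
tr M = -3 + 0 + 4 = 1.
s = ((-3)·0 − 2²) + ((-3)·4 − 4²) + (0·4 − 0²) = -4 + (-28) + 0 = -32.
det M (expand along row 1) = (-3)·0 − 2·8 + 4·0 = -16.
Characteristic polynomial: λ³ − λ² − 32λ + 16 = 0.
Substitute λ = y + (tr M)/3 = y + 0.333333 to remove the quadratic term: y³ + p·y + q = 0 with p = s − (tr M)²/3 = -32.333333 and q = −2(tr M)³/27 + (tr M)·s/3 − det M = 5.259259.
Three real roots ⇒ use the trigonometric (Viète) form: r = 2√(−p/3) = 6.565905, φ = arccos(3q/(p·r)) = arccos(-0.074319) = 1.645184 rad.
y_k = r·cos(φ/3 − 2πk/3) for k = 0, 1, 2 gives y = 5.603097, 0.162791, -5.765888.
λ_k = y_k + 0.333333 gives λ = 5.9364, 0.4961, -5.4326 (check: the sum is 1.0000 = tr M).

Hence λ_max = 5.9364 and λ_min = -5.4326.


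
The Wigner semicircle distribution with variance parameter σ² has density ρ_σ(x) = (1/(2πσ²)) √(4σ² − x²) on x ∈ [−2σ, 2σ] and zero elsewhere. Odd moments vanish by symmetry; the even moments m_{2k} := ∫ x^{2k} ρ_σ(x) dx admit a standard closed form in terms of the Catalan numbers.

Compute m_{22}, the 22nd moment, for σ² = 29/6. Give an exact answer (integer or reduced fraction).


By the scaled semicircle moment identity, m_{2k} = σ^{2k} · C_k with k = 11.
C_11 = (1/(k+1)) · C(2k, k) = (1/12) · C(22, 11) = (1/12) · 705432 = 58786.
σ^{2k} = (σ²)^k = (29/6)^11 = 12200509765705829/362797056.

Therefore m_{22} = σ^{22} · C_11 = (12200509765705829/362797056) · 58786 = 358609583543391431797/181398528.


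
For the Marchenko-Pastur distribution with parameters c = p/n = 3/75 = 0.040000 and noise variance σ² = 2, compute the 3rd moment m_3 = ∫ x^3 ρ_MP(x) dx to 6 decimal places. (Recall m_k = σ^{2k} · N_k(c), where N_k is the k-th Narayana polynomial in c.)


E[X³] = σ⁶ (1 + 3c + c²) (third MP moment). With σ² = 2 (so σ⁶ = 8) and c = 3/75 = 0.040000: E[X³] = 8 · (1 + 3·0.040000 + (0.040000)²) = 8 · 1.121600.

So E[X^3] = 8.972800.


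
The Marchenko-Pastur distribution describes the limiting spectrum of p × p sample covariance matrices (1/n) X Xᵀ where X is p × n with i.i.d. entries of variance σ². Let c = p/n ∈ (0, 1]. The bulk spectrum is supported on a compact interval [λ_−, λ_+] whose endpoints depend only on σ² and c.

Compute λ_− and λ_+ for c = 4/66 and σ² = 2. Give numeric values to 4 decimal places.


c = 4/66 = 0.060606; √c = 0.246183.
λ_− = σ² (1 − √c)² = 2 · (1 − 0.246183)² = 2 · (0.753817)² = 1.136480.
λ_+ = σ² (1 + √c)² = 2 · (1 + 0.246183)² = 2 · (1.246183)² = 3.105944.

Rounded to 4 decimal places: λ_− ≈ 1.1365, λ_+ ≈ 3.1059.


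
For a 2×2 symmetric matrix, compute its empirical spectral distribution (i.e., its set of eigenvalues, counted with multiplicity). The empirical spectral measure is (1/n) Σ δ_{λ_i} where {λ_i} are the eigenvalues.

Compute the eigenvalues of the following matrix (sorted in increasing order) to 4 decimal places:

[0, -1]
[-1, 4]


Since M is real symmetric, both eigenvalues are real; they are the roots of det(λI − M) = λ² − (tr M) λ + det M.
tr M = 0 + 4 = 4.
det M = 0·4 − (-1)² = 0 − 1 = -1.
Characteristic polynomial: λ² − 4λ − 1 = 0.
Discriminant Δ = (tr M)² − 4·det M = 16 − (-4) = 20; √Δ = 4.472136.
λ = (tr M ± √Δ)/2 = (4 ± 4.472136)/2, giving (tr M − √Δ)/2 = -0.2361 and (tr M + √Δ)/2 = 4.2361.

Eigenvalues sorted in increasing order: [-0.2361, 4.2361].


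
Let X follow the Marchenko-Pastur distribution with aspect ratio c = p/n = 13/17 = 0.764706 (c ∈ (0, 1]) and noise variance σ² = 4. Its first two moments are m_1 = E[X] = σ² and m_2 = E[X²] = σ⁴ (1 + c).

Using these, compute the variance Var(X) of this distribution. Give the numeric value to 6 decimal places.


m_1 = E[X] = σ² = 4, so m_1² = 16.
m_2 = E[X²] = σ⁴ (1 + c) = 16 · (1 + 0.764706) = 16 · 1.764706 = 28.235294.
(Note m_2 − m_1² simplifies to c · σ⁴ = 0.764706 · 16.)

Var(X) = m_2 − m_1² = 28.235294 − 16 = 12.235294.


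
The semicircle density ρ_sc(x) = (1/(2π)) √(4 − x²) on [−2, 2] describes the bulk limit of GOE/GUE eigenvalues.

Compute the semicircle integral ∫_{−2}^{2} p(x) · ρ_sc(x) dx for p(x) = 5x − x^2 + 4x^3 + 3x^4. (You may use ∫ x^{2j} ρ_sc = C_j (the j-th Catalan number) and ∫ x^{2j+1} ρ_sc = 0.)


Write p(x) = Σ a_i x^i, split into monomials and integrate each against ρ_sc separately.
Using ∫ x^{2j} ρ_sc = C_j = (1/(j+1)) C(2j, j) (Catalan numbers) and ∫ x^{2j+1} ρ_sc = 0 (odd monomials vanish by symmetry):
  i = 1 (odd): ∫ x^1 ρ_sc = 0 (vanishes)
  i = 2 (even): a_2 · C_{1} = -1 · 1 = -1
  i = 3 (odd): ∫ x^3 ρ_sc = 0 (vanishes)
  i = 4 (even): a_4 · C_{2} = 3 · 2 = 6

Summing the contributions: ∫_{−2}^{2} p(x) ρ_sc(x) dx = (-1) + 6 = 5.


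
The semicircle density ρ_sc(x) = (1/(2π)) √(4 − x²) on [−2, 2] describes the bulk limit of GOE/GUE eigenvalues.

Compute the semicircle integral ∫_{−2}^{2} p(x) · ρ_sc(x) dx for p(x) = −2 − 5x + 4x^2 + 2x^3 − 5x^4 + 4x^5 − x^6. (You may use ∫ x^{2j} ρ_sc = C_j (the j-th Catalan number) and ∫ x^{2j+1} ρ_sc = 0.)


Write p(x) = Σ a_i x^i, split into monomials and integrate each against ρ_sc separately.
Using ∫ x^{2j} ρ_sc = C_j = (1/(j+1)) C(2j, j) (Catalan numbers) and ∫ x^{2j+1} ρ_sc = 0 (odd monomials vanish by symmetry):
  i = 0 (even): a_0 · C_{0} = -2 · 1 = -2
  i = 1 (odd): ∫ x^1 ρ_sc = 0 (vanishes)
  i = 2 (even): a_2 · C_{1} = 4 · 1 = 4
  i = 3 (odd): ∫ x^3 ρ_sc = 0 (vanishes)
  i = 4 (even): a_4 · C_{2} = -5 · 2 = -10
  i = 5 (odd): ∫ x^5 ρ_sc = 0 (vanishes)
  i = 6 (even): a_6 · C_{3} = -1 · 5 = -5

Summing the contributions: ∫_{−2}^{2} p(x) ρ_sc(x) dx = (-2) + 4 + (-10) + (-5) = -13.


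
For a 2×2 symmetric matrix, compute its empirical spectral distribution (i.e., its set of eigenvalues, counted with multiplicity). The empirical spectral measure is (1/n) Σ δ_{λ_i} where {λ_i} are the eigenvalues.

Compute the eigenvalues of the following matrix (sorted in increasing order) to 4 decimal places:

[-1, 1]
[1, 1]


Since M is real symmetric, both eigenvalues are real; they are the roots of det(λI − M) = λ² − (tr M) λ + det M.
tr M = -1 + 1 = 0.
det M = (-1)·1 − 1² = -1 − 1 = -2.
Characteristic polynomial: λ² − 2 = 0.
Discriminant Δ = (tr M)² − 4·det M = 0 − (-8) = 8; √Δ = 2.828427.
λ = (tr M ± √Δ)/2 = (0 ± 2.828427)/2, giving (tr M − √Δ)/2 = -1.4142 and (tr M + √Δ)/2 = 1.4142.

Eigenvalues sorted in increasing order: [-1.4142, 1.4142].


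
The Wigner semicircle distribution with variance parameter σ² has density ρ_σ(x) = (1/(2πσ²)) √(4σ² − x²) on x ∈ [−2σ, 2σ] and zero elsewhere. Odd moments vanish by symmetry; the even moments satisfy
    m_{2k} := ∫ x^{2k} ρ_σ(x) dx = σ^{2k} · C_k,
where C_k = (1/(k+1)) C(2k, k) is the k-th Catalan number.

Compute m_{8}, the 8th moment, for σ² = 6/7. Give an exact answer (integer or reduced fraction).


By the scaled semicircle moment identity, m_{2k} = σ^{2k} · C_k with k = 4.
C_4 = (1/(k+1)) · C(2k, k) = (1/5) · C(8, 4) = (1/5) · 70 = 14.
σ^{2k} = (σ²)^k = (6/7)^4 = 1296/2401.

Therefore m_{8} = σ^{8} · C_4 = (1296/2401) · 14 = 2592/343.


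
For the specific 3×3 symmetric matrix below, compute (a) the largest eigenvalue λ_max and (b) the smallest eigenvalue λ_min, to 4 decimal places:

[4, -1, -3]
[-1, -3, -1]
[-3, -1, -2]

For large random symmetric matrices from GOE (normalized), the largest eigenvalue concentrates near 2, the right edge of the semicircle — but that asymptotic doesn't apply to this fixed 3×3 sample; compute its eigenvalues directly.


Since M is real symmetric, all three eigenvalues are real; they are the roots of det(λI − M) = λ³ − (tr M) λ² + s λ − det M, where s is the sum of the principal 2×2 minors.
tr M = 4 + (-3) + (-2) = -1.
s = (4·(-3) − (-1)²) + (4·(-2) − (-3)²) + ((-3)·(-2) − (-1)²) = -13 + (-17) + 5 = -25.
det M (expand along row 1) = 4·5 − (-1)·(-1) + (-3)·(-8) = 43.
Characteristic polynomial: λ³ + λ² − 25λ − 43 = 0.
Substitute λ = y + (tr M)/3 = y − 0.333333 to remove the quadratic term: y³ + p·y + q = 0 with p = s − (tr M)²/3 = -25.333333 and q = −2(tr M)³/27 + (tr M)·s/3 − det M = -34.592593.
Three real roots ⇒ use the trigonometric (Viète) form: r = 2√(−p/3) = 5.811865, φ = arccos(3q/(p·r)) = arccos(0.704850) = 0.788585 rad.
y_k = r·cos(φ/3 − 2πk/3) for k = 0, 1, 2 gives y = 5.612230, -1.498257, -4.113973.
λ_k = y_k − 0.333333 gives λ = 5.2789, -1.8316, -4.4473 (check: the sum is -1.0000 = tr M).

Hence λ_max = 5.2789 and λ_min = -4.4473.


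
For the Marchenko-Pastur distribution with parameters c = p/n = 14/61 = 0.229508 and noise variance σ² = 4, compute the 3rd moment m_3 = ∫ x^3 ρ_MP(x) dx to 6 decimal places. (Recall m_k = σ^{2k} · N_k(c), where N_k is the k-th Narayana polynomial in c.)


E[X³] = σ⁶ (1 + 3c + c²) (third MP moment). With σ² = 4 (so σ⁶ = 64) and c = 14/61 = 0.229508: E[X³] = 64 · (1 + 3·0.229508 + (0.229508)²) = 64 · 1.741199.

So E[X^3] = 111.436711.


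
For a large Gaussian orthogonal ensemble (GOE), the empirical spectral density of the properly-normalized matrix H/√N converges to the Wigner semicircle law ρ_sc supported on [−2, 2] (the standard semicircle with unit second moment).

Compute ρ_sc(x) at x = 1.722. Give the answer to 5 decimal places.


ρ_sc(x) = (1/(2π)) √(4 − x²). With x = 1.722:
  4 − x² = 4 − (1.722)² = 4 − 2.965284 = 1.034716.
  √(4 − x²) = 1.017210.
  1/(2π) = 0.159155.
  ρ_sc(1.722) = 0.159155 · 1.017210 = 0.161894.

Rounded to 5 decimal places: ρ_sc(1.722) ≈ 0.16189.


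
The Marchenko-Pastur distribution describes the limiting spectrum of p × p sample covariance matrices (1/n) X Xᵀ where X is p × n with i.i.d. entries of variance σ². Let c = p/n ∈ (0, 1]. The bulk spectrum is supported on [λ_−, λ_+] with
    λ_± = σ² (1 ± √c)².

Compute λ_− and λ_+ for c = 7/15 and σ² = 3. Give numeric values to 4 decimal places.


c = 7/15 = 0.466667; √c = 0.683130.
λ_− = σ² (1 − √c)² = 3 · (1 − 0.683130)² = 3 · (0.316870)² = 0.301220.
λ_+ = σ² (1 + √c)² = 3 · (1 + 0.683130)² = 3 · (1.683130)² = 8.498780.

Rounded to 4 decimal places: λ_− ≈ 0.3012, λ_+ ≈ 8.4988.


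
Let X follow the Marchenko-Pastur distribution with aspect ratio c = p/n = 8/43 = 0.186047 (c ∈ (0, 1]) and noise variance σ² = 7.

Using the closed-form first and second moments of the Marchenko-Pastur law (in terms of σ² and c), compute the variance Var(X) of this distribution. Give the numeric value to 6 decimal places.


Recall the MP moments m_1 = E[X] = σ² and m_2 = E[X²] = σ⁴ (1 + c).
m_1 = E[X] = σ² = 7, so m_1² = 49.
m_2 = E[X²] = σ⁴ (1 + c) = 49 · (1 + 0.186047) = 49 · 1.186047 = 58.116279.
(Note m_2 − m_1² simplifies to c · σ⁴ = 0.186047 · 49.)

Var(X) = m_2 − m_1² = 58.116279 − 49 = 9.116279.


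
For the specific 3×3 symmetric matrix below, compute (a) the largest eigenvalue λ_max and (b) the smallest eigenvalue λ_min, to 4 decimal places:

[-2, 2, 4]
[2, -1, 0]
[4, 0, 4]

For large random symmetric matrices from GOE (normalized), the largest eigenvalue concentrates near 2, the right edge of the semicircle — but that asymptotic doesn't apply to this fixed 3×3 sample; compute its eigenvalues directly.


Since M is real symmetric, all three eigenvalues are real; they are the roots of det(λI − M) = λ³ − (tr M) λ² + s λ − det M, where s is the sum of the principal 2×2 minors.
tr M = -2 + (-1) + 4 = 1.
s = ((-2)·(-1) − 2²) + ((-2)·4 − 4²) + ((-1)·4 − 0²) = -2 + (-24) + (-4) = -30.
det M (expand along row 1) = (-2)·(-4) − 2·8 + 4·4 = 8.
Characteristic polynomial: λ³ − λ² − 30λ − 8 = 0.
Substitute λ = y + (tr M)/3 = y + 0.333333 to remove the quadratic term: y³ + p·y + q = 0 with p = s − (tr M)²/3 = -30.333333 and q = −2(tr M)³/27 + (tr M)·s/3 − det M = -18.074074.
Three real roots ⇒ use the trigonometric (Viète) form: r = 2√(−p/3) = 6.359595, φ = arccos(3q/(p·r)) = arccos(0.281079) = 1.285879 rad.
y_k = r·cos(φ/3 − 2πk/3) for k = 0, 1, 2 gives y = 5.784290, -0.603080, -5.181211.
λ_k = y_k + 0.333333 gives λ = 6.1176, -0.2697, -4.8479 (check: the sum is 1.0000 = tr M).

Hence λ_max = 6.1176 and λ_min = -4.8479.


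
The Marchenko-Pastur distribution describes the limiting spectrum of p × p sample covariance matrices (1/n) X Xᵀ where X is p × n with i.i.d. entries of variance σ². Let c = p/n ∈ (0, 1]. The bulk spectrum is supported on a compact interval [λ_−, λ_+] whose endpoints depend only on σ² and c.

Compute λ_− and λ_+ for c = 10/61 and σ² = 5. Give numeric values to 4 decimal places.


c = 10/61 = 0.163934; √c = 0.404888.
λ_− = σ² (1 − √c)² = 5 · (1 − 0.404888)² = 5 · (0.595112)² = 1.770790.
λ_+ = σ² (1 + √c)² = 5 · (1 + 0.404888)² = 5 · (1.404888)² = 9.868554.

Rounded to 4 decimal places: λ_− ≈ 1.7708, λ_+ ≈ 9.8686.


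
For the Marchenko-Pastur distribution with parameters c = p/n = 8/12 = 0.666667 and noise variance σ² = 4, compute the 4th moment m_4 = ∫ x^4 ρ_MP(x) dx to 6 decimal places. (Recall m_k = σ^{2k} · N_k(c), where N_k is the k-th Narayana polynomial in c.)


E[X⁴] = σ⁸ (1 + 6c + 6c² + c³) (fourth MP moment). With σ² = 4 (so σ⁸ = 256) and c = 8/12 = 0.666667: E[X⁴] = 256 · (1 + 6·0.666667 + 6·(0.666667)² + (0.666667)³) = 256 · 7.962963.

So E[X^4] = 2038.518519.


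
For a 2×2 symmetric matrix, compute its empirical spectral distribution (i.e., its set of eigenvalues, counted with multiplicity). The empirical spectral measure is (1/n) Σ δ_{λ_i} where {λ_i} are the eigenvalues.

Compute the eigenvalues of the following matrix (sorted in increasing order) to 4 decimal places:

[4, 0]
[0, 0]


Since M is real symmetric, both eigenvalues are real; they are the roots of det(λI − M) = λ² − (tr M) λ + det M.
tr M = 4 + 0 = 4.
det M = 4·0 − 0² = 0 − 0 = 0.
Characteristic polynomial: λ² − 4λ = 0.
Discriminant Δ = (tr M)² − 4·det M = 16 − 0 = 16; √Δ = 4.000000.
λ = (tr M ± √Δ)/2 = (4 ± 4.000000)/2, giving (tr M − √Δ)/2 = 0.0000 and (tr M + √Δ)/2 = 4.0000.

Eigenvalues sorted in increasing order: [0.0000, 4.0000].


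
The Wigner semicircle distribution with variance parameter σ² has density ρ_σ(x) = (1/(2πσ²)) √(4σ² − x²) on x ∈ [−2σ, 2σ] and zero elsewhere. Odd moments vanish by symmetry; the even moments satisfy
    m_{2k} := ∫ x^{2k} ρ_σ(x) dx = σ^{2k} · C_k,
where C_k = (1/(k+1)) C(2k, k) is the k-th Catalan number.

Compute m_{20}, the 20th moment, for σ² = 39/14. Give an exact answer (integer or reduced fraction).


By the scaled semicircle moment identity, m_{2k} = σ^{2k} · C_k with k = 10.
C_10 = (1/(k+1)) · C(2k, k) = (1/11) · C(20, 10) = (1/11) · 184756 = 16796.
σ^{2k} = (σ²)^k = (39/14)^10 = 8140406085191601/289254654976.

Therefore m_{20} = σ^{20} · C_10 = (8140406085191601/289254654976) · 16796 = 34181565151719532599/72313663744.


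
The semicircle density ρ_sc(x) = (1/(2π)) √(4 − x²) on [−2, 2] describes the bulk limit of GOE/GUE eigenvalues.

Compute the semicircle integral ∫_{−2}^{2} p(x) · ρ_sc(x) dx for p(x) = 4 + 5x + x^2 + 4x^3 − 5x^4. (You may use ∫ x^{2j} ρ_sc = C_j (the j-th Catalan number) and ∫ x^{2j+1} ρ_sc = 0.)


Write p(x) = Σ a_i x^i, split into monomials and integrate each against ρ_sc separately.
Using ∫ x^{2j} ρ_sc = C_j = (1/(j+1)) C(2j, j) (Catalan numbers) and ∫ x^{2j+1} ρ_sc = 0 (odd monomials vanish by symmetry):
  i = 0 (even): a_0 · C_{0} = 4 · 1 = 4
  i = 1 (odd): ∫ x^1 ρ_sc = 0 (vanishes)
  i = 2 (even): a_2 · C_{1} = 1 · 1 = 1
  i = 3 (odd): ∫ x^3 ρ_sc = 0 (vanishes)
  i = 4 (even): a_4 · C_{2} = -5 · 2 = -10

Summing the contributions: ∫_{−2}^{2} p(x) ρ_sc(x) dx = 4 + 1 + (-10) = -5.


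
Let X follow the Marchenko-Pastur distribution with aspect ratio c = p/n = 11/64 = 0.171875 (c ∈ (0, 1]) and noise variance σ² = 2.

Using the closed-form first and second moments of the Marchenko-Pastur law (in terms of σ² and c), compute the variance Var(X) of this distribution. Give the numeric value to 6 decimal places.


Recall the MP moments m_1 = E[X] = σ² and m_2 = E[X²] = σ⁴ (1 + c).
m_1 = E[X] = σ² = 2, so m_1² = 4.
m_2 = E[X²] = σ⁴ (1 + c) = 4 · (1 + 0.171875) = 4 · 1.171875 = 4.687500.
(Note m_2 − m_1² simplifies to c · σ⁴ = 0.171875 · 4.)

Var(X) = m_2 − m_1² = 4.687500 − 4 = 0.687500.


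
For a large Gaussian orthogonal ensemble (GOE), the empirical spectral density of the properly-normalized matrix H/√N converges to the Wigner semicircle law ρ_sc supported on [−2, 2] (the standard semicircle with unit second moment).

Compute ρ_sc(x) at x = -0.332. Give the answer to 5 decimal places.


ρ_sc(x) = (1/(2π)) √(4 − x²). With x = -0.332:
  4 − x² = 4 − (-0.332)² = 4 − 0.110224 = 3.889776.
  √(4 − x²) = 1.972252.
  1/(2π) = 0.159155.
  ρ_sc(-0.332) = 0.159155 · 1.972252 = 0.313894.

Rounded to 5 decimal places: ρ_sc(-0.332) ≈ 0.31389.


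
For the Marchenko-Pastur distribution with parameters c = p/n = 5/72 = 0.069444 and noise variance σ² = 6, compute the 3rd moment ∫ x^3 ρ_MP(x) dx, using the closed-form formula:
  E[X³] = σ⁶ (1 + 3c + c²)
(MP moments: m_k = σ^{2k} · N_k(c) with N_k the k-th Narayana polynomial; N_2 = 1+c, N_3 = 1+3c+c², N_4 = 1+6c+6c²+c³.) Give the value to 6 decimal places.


E[X³] = σ⁶ (1 + 3c + c²) (third MP moment). With σ² = 6 (so σ⁶ = 216) and c = 5/72 = 0.069444: E[X³] = 216 · (1 + 3·0.069444 + (0.069444)²) = 216 · 1.213156.

So E[X^3] = 262.041667.


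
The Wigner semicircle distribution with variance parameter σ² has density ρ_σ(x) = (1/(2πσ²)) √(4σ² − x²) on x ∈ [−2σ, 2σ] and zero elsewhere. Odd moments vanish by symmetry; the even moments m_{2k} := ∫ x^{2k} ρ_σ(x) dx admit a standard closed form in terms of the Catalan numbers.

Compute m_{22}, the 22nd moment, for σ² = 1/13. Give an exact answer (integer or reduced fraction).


By the scaled semicircle moment identity, m_{2k} = σ^{2k} · C_k with k = 11.
C_11 = (1/(k+1)) · C(2k, k) = (1/12) · C(22, 11) = (1/12) · 705432 = 58786.
σ^{2k} = (σ²)^k = (1/13)^11 = 1/1792160394037.

Therefore m_{22} = σ^{22} · C_11 = (1/1792160394037) · 58786 = 4522/137858491849.


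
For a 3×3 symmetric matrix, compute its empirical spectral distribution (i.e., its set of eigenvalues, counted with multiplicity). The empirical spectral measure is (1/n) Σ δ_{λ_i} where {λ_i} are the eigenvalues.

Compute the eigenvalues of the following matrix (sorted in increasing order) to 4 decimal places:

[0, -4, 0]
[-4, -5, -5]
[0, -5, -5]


Since M is real symmetric, all three eigenvalues are real; they are the roots of det(λI − M) = λ³ − (tr M) λ² + s λ − det M, where s is the sum of the principal 2×2 minors.
tr M = 0 + (-5) + (-5) = -10.
s = (0·(-5) − (-4)²) + (0·(-5) − 0²) + ((-5)·(-5) − (-5)²) = -16 + 0 + 0 = -16.
det M (expand along row 1) = 0·0 − (-4)·20 + 0·20 = 80.
Characteristic polynomial: λ³ + 10λ² − 16λ − 80 = 0.
Substitute λ = y + (tr M)/3 = y − 3.333333 to remove the quadratic term: y³ + p·y + q = 0 with p = s − (tr M)²/3 = -49.333333 and q = −2(tr M)³/27 + (tr M)·s/3 − det M = 47.407407.
Three real roots ⇒ use the trigonometric (Viète) form: r = 2√(−p/3) = 8.110350, φ = arccos(3q/(p·r)) = arccos(-0.355457) = 1.934200 rad.
y_k = r·cos(φ/3 − 2πk/3) for k = 0, 1, 2 gives y = 6.482280, 0.980042, -7.462321.
λ_k = y_k − 3.333333 gives λ = 3.1489, -2.3533, -10.7957 (check: the sum is -10.0000 = tr M).

Eigenvalues sorted in increasing order: [-10.7957, -2.3533, 3.1489].


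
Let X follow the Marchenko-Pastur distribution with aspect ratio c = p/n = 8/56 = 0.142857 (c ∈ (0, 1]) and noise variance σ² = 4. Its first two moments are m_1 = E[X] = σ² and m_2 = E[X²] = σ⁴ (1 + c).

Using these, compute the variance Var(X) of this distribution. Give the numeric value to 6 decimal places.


m_1 = E[X] = σ² = 4, so m_1² = 16.
m_2 = E[X²] = σ⁴ (1 + c) = 16 · (1 + 0.142857) = 16 · 1.142857 = 18.285714.
(Note m_2 − m_1² simplifies to c · σ⁴ = 0.142857 · 16.)

Var(X) = m_2 − m_1² = 18.285714 − 16 = 2.285714.


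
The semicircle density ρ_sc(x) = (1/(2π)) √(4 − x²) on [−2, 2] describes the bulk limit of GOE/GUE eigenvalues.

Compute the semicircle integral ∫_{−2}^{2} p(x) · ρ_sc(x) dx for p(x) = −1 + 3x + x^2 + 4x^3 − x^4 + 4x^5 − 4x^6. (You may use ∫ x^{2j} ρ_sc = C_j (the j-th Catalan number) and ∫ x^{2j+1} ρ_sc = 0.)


Write p(x) = Σ a_i x^i, split into monomials and integrate each against ρ_sc separately.
Using ∫ x^{2j} ρ_sc = C_j = (1/(j+1)) C(2j, j) (Catalan numbers) and ∫ x^{2j+1} ρ_sc = 0 (odd monomials vanish by symmetry):
  i = 0 (even): a_0 · C_{0} = -1 · 1 = -1
  i = 1 (odd): ∫ x^1 ρ_sc = 0 (vanishes)
  i = 2 (even): a_2 · C_{1} = 1 · 1 = 1
  i = 3 (odd): ∫ x^3 ρ_sc = 0 (vanishes)
  i = 4 (even): a_4 · C_{2} = -1 · 2 = -2
  i = 5 (odd): ∫ x^5 ρ_sc = 0 (vanishes)
  i = 6 (even): a_6 · C_{3} = -4 · 5 = -20

Summing the contributions: ∫_{−2}^{2} p(x) ρ_sc(x) dx = (-1) + 1 + (-2) + (-20) = -22.


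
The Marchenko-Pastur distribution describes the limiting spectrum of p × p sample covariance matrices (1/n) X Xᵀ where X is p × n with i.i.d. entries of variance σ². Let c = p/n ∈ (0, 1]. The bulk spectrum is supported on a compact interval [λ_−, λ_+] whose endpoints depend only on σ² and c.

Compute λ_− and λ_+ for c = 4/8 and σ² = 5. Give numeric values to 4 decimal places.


c = 4/8 = 0.500000; √c = 0.707107.
λ_− = σ² (1 − √c)² = 5 · (1 − 0.707107)² = 5 · (0.292893)² = 0.428932.
λ_+ = σ² (1 + √c)² = 5 · (1 + 0.707107)² = 5 · (1.707107)² = 14.571068.

Rounded to 4 decimal places: λ_− ≈ 0.4289, λ_+ ≈ 14.5711.


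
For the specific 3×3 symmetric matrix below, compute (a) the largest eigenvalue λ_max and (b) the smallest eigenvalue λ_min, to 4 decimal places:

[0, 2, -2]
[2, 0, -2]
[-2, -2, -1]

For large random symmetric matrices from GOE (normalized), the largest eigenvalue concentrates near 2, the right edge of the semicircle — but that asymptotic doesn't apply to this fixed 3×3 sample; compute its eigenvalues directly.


Since M is real symmetric, all three eigenvalues are real; they are the roots of det(λI − M) = λ³ − (tr M) λ² + s λ − det M, where s is the sum of the principal 2×2 minors.
tr M = 0 + 0 + (-1) = -1.
s = (0·0 − 2²) + (0·(-1) − (-2)²) + (0·(-1) − (-2)²) = -4 + (-4) + (-4) = -12.
det M (expand along row 1) = 0·(-4) − 2·(-6) + (-2)·(-4) = 20.
Characteristic polynomial: λ³ + λ² − 12λ − 20 = 0.
Substitute λ = y + (tr M)/3 = y − 0.333333 to remove the quadratic term: y³ + p·y + q = 0 with p = s − (tr M)²/3 = -12.333333 and q = −2(tr M)³/27 + (tr M)·s/3 − det M = -15.925926.
Three real roots ⇒ use the trigonometric (Viète) form: r = 2√(−p/3) = 4.055175, φ = arccos(3q/(p·r)) = arccos(0.955291) = 0.300152 rad.
y_k = r·cos(φ/3 − 2πk/3) for k = 0, 1, 2 gives y = 4.034895, -1.666667, -2.368229.
λ_k = y_k − 0.333333 gives λ = 3.7016, -2.0000, -2.7016 (check: the sum is -1.0000 = tr M).

Hence λ_max = 3.7016 and λ_min = -2.7016.


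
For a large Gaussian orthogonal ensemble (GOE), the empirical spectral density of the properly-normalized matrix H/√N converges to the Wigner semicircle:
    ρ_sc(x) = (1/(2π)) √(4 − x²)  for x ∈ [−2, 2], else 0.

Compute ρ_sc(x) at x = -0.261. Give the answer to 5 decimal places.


ρ_sc(x) = (1/(2π)) √(4 − x²). With x = -0.261:
  4 − x² = 4 − (-0.261)² = 4 − 0.068121 = 3.931879.
  √(4 − x²) = 1.982897.
  1/(2π) = 0.159155.
  ρ_sc(-0.261) = 0.159155 · 1.982897 = 0.315588.

Rounded to 5 decimal places: ρ_sc(-0.261) ≈ 0.31559.


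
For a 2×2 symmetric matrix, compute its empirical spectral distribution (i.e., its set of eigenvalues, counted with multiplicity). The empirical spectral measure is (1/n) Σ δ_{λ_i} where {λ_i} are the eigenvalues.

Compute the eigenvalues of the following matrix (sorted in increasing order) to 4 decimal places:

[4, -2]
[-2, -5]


Since M is real symmetric, both eigenvalues are real; they are the roots of det(λI − M) = λ² − (tr M) λ + det M.
tr M = 4 + (-5) = -1.
det M = 4·(-5) − (-2)² = -20 − 4 = -24.
Characteristic polynomial: λ² + λ − 24 = 0.
Discriminant Δ = (tr M)² − 4·det M = 1 − (-96) = 97; √Δ = 9.848858.
λ = (tr M ± √Δ)/2 = (-1 ± 9.848858)/2, giving (tr M − √Δ)/2 = -5.4244 and (tr M + √Δ)/2 = 4.4244.

Eigenvalues sorted in increasing order: [-5.4244, 4.4244].


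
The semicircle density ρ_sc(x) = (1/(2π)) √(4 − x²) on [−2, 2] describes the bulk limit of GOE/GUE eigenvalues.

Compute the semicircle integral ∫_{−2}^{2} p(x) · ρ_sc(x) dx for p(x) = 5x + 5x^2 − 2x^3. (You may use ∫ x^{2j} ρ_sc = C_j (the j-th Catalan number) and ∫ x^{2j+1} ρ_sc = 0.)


Write p(x) = Σ a_i x^i, split into monomials and integrate each against ρ_sc separately.
Using ∫ x^{2j} ρ_sc = C_j = (1/(j+1)) C(2j, j) (Catalan numbers) and ∫ x^{2j+1} ρ_sc = 0 (odd monomials vanish by symmetry):
  i = 1 (odd): ∫ x^1 ρ_sc = 0 (vanishes)
  i = 2 (even): a_2 · C_{1} = 5 · 1 = 5
  i = 3 (odd): ∫ x^3 ρ_sc = 0 (vanishes)

Summing the contributions: ∫_{−2}^{2} p(x) ρ_sc(x) dx = 5.


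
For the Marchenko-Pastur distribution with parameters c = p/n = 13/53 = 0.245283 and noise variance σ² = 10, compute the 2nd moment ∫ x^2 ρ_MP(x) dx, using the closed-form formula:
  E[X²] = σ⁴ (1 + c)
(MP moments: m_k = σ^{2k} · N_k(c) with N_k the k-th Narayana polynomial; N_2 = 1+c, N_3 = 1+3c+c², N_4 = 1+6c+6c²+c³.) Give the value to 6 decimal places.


E[X²] = σ⁴ (1 + c) (second MP moment). With σ² = 10 (so σ⁴ = 100) and c = 13/53 = 0.245283: E[X²] = 100 · (1 + 0.245283) = 100 · 1.245283.

So E[X^2] = 124.528302.


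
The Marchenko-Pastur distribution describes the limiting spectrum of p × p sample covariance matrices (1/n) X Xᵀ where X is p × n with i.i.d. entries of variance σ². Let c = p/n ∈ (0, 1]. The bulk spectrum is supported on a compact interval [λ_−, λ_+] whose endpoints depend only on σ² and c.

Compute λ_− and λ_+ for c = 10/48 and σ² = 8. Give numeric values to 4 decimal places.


c = 10/48 = 0.208333; √c = 0.456435.
λ_− = σ² (1 − √c)² = 8 · (1 − 0.456435)² = 8 · (0.543565)² = 2.363699.
λ_+ = σ² (1 + √c)² = 8 · (1 + 0.456435)² = 8 · (1.456435)² = 16.969634.

Rounded to 4 decimal places: λ_− ≈ 2.3637, λ_+ ≈ 16.9696.


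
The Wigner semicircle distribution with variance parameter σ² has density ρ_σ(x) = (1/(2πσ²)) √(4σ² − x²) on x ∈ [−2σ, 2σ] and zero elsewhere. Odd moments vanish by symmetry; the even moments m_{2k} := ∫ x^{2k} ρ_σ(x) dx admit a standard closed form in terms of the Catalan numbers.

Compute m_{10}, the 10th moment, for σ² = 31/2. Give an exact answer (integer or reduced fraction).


By the scaled semicircle moment identity, m_{2k} = σ^{2k} · C_k with k = 5.
C_5 = (1/(k+1)) · C(2k, k) = (1/6) · C(10, 5) = (1/6) · 252 = 42.
σ^{2k} = (σ²)^k = (31/2)^5 = 28629151/32.

Therefore m_{10} = σ^{10} · C_5 = (28629151/32) · 42 = 601212171/16.


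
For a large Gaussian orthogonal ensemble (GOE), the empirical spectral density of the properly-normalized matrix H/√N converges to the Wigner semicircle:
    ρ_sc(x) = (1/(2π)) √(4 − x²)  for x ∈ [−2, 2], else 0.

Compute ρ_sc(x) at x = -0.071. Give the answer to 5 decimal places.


ρ_sc(x) = (1/(2π)) √(4 − x²). With x = -0.071:
  4 − x² = 4 − (-0.071)² = 4 − 0.005041 = 3.994959.
  √(4 − x²) = 1.998739.
  1/(2π) = 0.159155.
  ρ_sc(-0.071) = 0.159155 · 1.998739 = 0.318109.

Rounded to 5 decimal places: ρ_sc(-0.071) ≈ 0.31811.


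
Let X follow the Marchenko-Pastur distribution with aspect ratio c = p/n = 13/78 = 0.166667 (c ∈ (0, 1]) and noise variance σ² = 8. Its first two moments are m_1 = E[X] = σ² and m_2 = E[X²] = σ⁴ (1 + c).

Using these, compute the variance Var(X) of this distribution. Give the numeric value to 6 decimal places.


m_1 = E[X] = σ² = 8, so m_1² = 64.
m_2 = E[X²] = σ⁴ (1 + c) = 64 · (1 + 0.166667) = 64 · 1.166667 = 74.666667.
(Note m_2 − m_1² simplifies to c · σ⁴ = 0.166667 · 64.)

Var(X) = m_2 − m_1² = 74.666667 − 64 = 10.666667.


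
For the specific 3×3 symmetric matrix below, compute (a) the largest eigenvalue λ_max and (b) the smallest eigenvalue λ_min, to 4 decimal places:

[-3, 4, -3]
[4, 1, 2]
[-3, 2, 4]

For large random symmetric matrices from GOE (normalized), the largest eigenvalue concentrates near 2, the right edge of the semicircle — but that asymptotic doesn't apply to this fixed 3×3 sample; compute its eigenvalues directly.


Since M is real symmetric, all three eigenvalues are real; they are the roots of det(λI − M) = λ³ − (tr M) λ² + s λ − det M, where s is the sum of the principal 2×2 minors.
tr M = -3 + 1 + 4 = 2.
s = ((-3)·1 − 4²) + ((-3)·4 − (-3)²) + (1·4 − 2²) = -19 + (-21) + 0 = -40.
det M (expand along row 1) = (-3)·0 − 4·22 + (-3)·11 = -121.
Characteristic polynomial: λ³ − 2λ² − 40λ + 121 = 0.
Substitute λ = y + (tr M)/3 = y + 0.666667 to remove the quadratic term: y³ + p·y + q = 0 with p = s − (tr M)²/3 = -41.333333 and q = −2(tr M)³/27 + (tr M)·s/3 − det M = 93.740741.
Three real roots ⇒ use the trigonometric (Viète) form: r = 2√(−p/3) = 7.423686, φ = arccos(3q/(p·r)) = arccos(-0.916494) = 2.730023 rad.
y_k = r·cos(φ/3 − 2πk/3) for k = 0, 1, 2 gives y = 4.556211, 2.797724, -7.353934.
λ_k = y_k + 0.666667 gives λ = 5.2229, 3.4644, -6.6873 (check: the sum is 2.0000 = tr M).

Hence λ_max = 5.2229 and λ_min = -6.6873.


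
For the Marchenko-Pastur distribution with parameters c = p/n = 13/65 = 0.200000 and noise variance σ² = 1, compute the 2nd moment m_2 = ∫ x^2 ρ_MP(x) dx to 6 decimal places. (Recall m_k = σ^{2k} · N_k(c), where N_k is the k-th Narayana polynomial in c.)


E[X²] = σ⁴ (1 + c) (second MP moment). With σ² = 1 (so σ⁴ = 1) and c = 13/65 = 0.200000: E[X²] = 1 · (1 + 0.200000) = 1 · 1.200000.

So E[X^2] = 1.200000.


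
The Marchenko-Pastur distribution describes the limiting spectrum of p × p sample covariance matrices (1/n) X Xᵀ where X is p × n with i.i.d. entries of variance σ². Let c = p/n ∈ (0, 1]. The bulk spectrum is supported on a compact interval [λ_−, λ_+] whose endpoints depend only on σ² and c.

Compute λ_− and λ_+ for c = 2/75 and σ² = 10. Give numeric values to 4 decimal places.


c = 2/75 = 0.026667; √c = 0.163299.
λ_− = σ² (1 − √c)² = 10 · (1 − 0.163299)² = 10 · (0.836701)² = 7.000680.
λ_+ = σ² (1 + √c)² = 10 · (1 + 0.163299)² = 10 · (1.163299)² = 13.532653.

Rounded to 4 decimal places: λ_− ≈ 7.0007, λ_+ ≈ 13.5327.


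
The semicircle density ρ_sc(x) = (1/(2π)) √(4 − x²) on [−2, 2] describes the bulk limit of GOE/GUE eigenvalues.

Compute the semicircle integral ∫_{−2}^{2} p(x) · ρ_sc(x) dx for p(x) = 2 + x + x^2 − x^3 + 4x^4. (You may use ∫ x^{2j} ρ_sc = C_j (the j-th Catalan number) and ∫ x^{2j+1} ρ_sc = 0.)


Write p(x) = Σ a_i x^i, split into monomials and integrate each against ρ_sc separately.
Using ∫ x^{2j} ρ_sc = C_j = (1/(j+1)) C(2j, j) (Catalan numbers) and ∫ x^{2j+1} ρ_sc = 0 (odd monomials vanish by symmetry):
  i = 0 (even): a_0 · C_{0} = 2 · 1 = 2
  i = 1 (odd): ∫ x^1 ρ_sc = 0 (vanishes)
  i = 2 (even): a_2 · C_{1} = 1 · 1 = 1
  i = 3 (odd): ∫ x^3 ρ_sc = 0 (vanishes)
  i = 4 (even): a_4 · C_{2} = 4 · 2 = 8

Summing the contributions: ∫_{−2}^{2} p(x) ρ_sc(x) dx = 2 + 1 + 8 = 11.


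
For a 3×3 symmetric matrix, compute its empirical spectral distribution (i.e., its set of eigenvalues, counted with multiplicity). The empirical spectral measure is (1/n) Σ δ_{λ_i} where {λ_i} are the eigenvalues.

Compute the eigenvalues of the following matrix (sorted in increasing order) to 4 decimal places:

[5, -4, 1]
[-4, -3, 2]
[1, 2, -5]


Since M is real symmetric, all three eigenvalues are real; they are the roots of det(λI − M) = λ³ − (tr M) λ² + s λ − det M, where s is the sum of the principal 2×2 minors.
tr M = 5 + (-3) + (-5) = -3.
s = (5·(-3) − (-4)²) + (5·(-5) − 1²) + ((-3)·(-5) − 2²) = -31 + (-26) + 11 = -46.
det M (expand along row 1) = 5·11 − (-4)·18 + 1·(-5) = 122.
Characteristic polynomial: λ³ + 3λ² − 46λ − 122 = 0.
Substitute λ = y + (tr M)/3 = y − 1.000000 to remove the quadratic term: y³ + p·y + q = 0 with p = s − (tr M)²/3 = -49.000000 and q = −2(tr M)³/27 + (tr M)·s/3 − det M = -74.000000.
Three real roots ⇒ use the trigonometric (Viète) form: r = 2√(−p/3) = 8.082904, φ = arccos(3q/(p·r)) = arccos(0.560518) = 0.975785 rad.
y_k = r·cos(φ/3 − 2πk/3) for k = 0, 1, 2 gives y = 7.659094, -1.592649, -6.066445.
λ_k = y_k − 1.000000 gives λ = 6.6591, -2.5926, -7.0664 (check: the sum is -3.0000 = tr M).

Eigenvalues sorted in increasing order: [-7.0664, -2.5926, 6.6591].


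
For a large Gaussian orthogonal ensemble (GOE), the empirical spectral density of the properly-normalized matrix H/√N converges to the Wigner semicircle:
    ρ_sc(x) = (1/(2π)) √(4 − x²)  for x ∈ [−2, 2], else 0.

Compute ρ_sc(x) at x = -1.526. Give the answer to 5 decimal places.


ρ_sc(x) = (1/(2π)) √(4 − x²). With x = -1.526:
  4 − x² = 4 − (-1.526)² = 4 − 2.328676 = 1.671324.
  √(4 − x²) = 1.292797.
  1/(2π) = 0.159155.
  ρ_sc(-1.526) = 0.159155 · 1.292797 = 0.205755.

Rounded to 5 decimal places: ρ_sc(-1.526) ≈ 0.20576.


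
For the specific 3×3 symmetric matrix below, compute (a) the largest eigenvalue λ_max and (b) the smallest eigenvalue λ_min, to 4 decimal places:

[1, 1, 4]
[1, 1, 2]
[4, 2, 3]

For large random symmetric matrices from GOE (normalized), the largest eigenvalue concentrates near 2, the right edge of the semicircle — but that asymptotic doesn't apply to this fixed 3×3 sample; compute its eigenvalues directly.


Since M is real symmetric, all three eigenvalues are real; they are the roots of det(λI − M) = λ³ − (tr M) λ² + s λ − det M, where s is the sum of the principal 2×2 minors.
tr M = 1 + 1 + 3 = 5.
s = (1·1 − 1²) + (1·3 − 4²) + (1·3 − 2²) = 0 + (-13) + (-1) = -14.
det M (expand along row 1) = 1·(-1) − 1·(-5) + 4·(-2) = -4.
Characteristic polynomial: λ³ − 5λ² − 14λ + 4 = 0.
Substitute λ = y + (tr M)/3 = y + 1.666667 to remove the quadratic term: y³ + p·y + q = 0 with p = s − (tr M)²/3 = -22.333333 and q = −2(tr M)³/27 + (tr M)·s/3 − det M = -28.592593.
Three real roots ⇒ use the trigonometric (Viète) form: r = 2√(−p/3) = 5.456902, φ = arccos(3q/(p·r)) = arccos(0.703842) = 0.790005 rad.
y_k = r·cos(φ/3 − 2πk/3) for k = 0, 1, 2 gives y = 5.268787, -1.404255, -3.864533.
λ_k = y_k + 1.666667 gives λ = 6.9355, 0.2624, -2.1979 (check: the sum is 5.0000 = tr M).

Hence λ_max = 6.9355 and λ_min = -2.1979.


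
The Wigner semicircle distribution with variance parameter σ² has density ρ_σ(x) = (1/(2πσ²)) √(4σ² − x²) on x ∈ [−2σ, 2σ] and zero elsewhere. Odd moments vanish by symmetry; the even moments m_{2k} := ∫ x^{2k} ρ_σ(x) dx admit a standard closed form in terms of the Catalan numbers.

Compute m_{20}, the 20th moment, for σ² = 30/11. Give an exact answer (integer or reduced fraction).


By the scaled semicircle moment identity, m_{2k} = σ^{2k} · C_k with k = 10.
C_10 = (1/(k+1)) · C(2k, k) = (1/11) · C(20, 10) = (1/11) · 184756 = 16796.
σ^{2k} = (σ²)^k = (30/11)^10 = 590490000000000/25937424601.

Therefore m_{20} = σ^{20} · C_10 = (590490000000000/25937424601) · 16796 = 9917870040000000000/25937424601.


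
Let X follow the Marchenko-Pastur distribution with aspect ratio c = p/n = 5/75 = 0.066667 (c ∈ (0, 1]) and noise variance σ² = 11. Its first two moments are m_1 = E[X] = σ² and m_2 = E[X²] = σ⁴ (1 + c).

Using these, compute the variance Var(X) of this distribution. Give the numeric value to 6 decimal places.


m_1 = E[X] = σ² = 11, so m_1² = 121.
m_2 = E[X²] = σ⁴ (1 + c) = 121 · (1 + 0.066667) = 121 · 1.066667 = 129.066667.
(Note m_2 − m_1² simplifies to c · σ⁴ = 0.066667 · 121.)

Var(X) = m_2 − m_1² = 129.066667 − 121 = 8.066667.


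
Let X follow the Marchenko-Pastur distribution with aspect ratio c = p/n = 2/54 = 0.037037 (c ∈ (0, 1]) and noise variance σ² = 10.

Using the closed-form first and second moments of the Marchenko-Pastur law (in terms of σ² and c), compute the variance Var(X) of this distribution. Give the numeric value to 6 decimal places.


Recall the MP moments m_1 = E[X] = σ² and m_2 = E[X²] = σ⁴ (1 + c).
m_1 = E[X] = σ² = 10, so m_1² = 100.
m_2 = E[X²] = σ⁴ (1 + c) = 100 · (1 + 0.037037) = 100 · 1.037037 = 103.703704.
(Note m_2 − m_1² simplifies to c · σ⁴ = 0.037037 · 100.)

Var(X) = m_2 − m_1² = 103.703704 − 100 = 3.703704.


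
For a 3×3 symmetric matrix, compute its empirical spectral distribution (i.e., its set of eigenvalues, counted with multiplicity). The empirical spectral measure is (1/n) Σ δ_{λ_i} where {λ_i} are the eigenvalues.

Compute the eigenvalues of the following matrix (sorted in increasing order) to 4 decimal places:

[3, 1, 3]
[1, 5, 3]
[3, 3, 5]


Since M is real symmetric, all three eigenvalues are real; they are the roots of det(λI − M) = λ³ − (tr M) λ² + s λ − det M, where s is the sum of the principal 2×2 minors.
tr M = 3 + 5 + 5 = 13.
s = (3·5 − 1²) + (3·5 − 3²) + (5·5 − 3²) = 14 + 6 + 16 = 36.
det M (expand along row 1) = 3·16 − 1·(-4) + 3·(-12) = 16.
Characteristic polynomial: λ³ − 13λ² + 36λ − 16 = 0.
Substitute λ = y + (tr M)/3 = y + 4.333333 to remove the quadratic term: y³ + p·y + q = 0 with p = s − (tr M)²/3 = -20.333333 and q = −2(tr M)³/27 + (tr M)·s/3 − det M = -22.740741.
Three real roots ⇒ use the trigonometric (Viète) form: r = 2√(−p/3) = 5.206833, φ = arccos(3q/(p·r)) = arccos(0.644382) = 0.870581 rad.
y_k = r·cos(φ/3 − 2πk/3) for k = 0, 1, 2 gives y = 4.989127, -1.204297, -3.784831.
λ_k = y_k + 4.333333 gives λ = 9.3225, 3.1290, 0.5485 (check: the sum is 13.0000 = tr M).

Eigenvalues sorted in increasing order: [0.5485, 3.1290, 9.3225].
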